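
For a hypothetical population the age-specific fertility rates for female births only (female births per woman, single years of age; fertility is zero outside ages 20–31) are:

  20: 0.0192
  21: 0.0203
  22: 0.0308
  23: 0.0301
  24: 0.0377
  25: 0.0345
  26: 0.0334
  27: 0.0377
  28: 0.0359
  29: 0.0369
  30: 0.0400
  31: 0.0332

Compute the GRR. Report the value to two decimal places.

Sum of female ASFRs = 0.0192 + 0.0203 + 0.0308 + 0.0301 + 0.0377 + 0.0345 + 0.0334 + 0.0377 + 0.0359 + 0.0369 + 0.0400 + 0.0332 = 0.3897
GRR = 0.3897

0.39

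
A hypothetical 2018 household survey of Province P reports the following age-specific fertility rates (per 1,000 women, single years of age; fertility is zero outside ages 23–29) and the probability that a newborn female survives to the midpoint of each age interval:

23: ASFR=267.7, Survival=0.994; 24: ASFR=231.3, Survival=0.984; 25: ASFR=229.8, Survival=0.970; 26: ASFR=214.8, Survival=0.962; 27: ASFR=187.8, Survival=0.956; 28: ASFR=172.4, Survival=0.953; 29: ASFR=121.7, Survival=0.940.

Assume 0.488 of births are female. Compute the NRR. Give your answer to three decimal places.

0.674

Proportion female at birth = 0.488.
Per-age-group product (1 × ASFR × survival probability):
  23: 1 × 267.7/1000 × 0.994 = 0.26609
  24: 1 × 231.3/1000 × 0.984 = 0.22760
  25: 1 × 229.8/1000 × 0.970 = 0.22291
  26: 1 × 214.8/1000 × 0.962 = 0.20664
  27: 1 × 187.8/1000 × 0.956 = 0.17954
  28: 1 × 172.4/1000 × 0.953 = 0.16430
  29: 1 × 121.7/1000 × 0.940 = 0.11440
Sum = 1.38148
NRR = 0.488 × 1.38148 = 0.67416
An NRR under 1 implies long-run decline under these rates.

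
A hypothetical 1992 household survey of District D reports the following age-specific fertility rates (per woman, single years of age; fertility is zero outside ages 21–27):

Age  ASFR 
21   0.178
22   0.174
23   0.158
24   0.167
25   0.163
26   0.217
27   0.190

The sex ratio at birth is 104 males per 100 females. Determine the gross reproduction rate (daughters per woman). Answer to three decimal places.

0.611

Proportion female at birth = 100 / (100 + 104) = 0.49020.
Sum of ASFRs = 0.178 + 0.174 + 0.158 + 0.167 + 0.163 + 0.217 + 0.190 = 1.247
TFR = 1.247
GRR = 0.49020 × 1.247 = 0.61128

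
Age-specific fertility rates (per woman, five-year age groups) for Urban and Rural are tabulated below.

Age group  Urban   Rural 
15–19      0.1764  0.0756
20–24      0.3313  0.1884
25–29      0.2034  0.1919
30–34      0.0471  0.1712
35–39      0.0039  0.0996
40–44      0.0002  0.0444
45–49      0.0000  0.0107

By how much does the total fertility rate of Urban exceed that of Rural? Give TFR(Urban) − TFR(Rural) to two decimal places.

Urban:
  Sum of ASFRs = 0.1764 + 0.3313 + 0.2034 + 0.0471 + 0.0039 + 0.0002 + 0.0000 = 0.7623
  TFR = 5 × 0.7623 = 3.8115
Rural:
  Sum of ASFRs = 0.0756 + 0.1884 + 0.1919 + 0.1712 + 0.0996 + 0.0444 + 0.0107 = 0.7818
  TFR = 5 × 0.7818 = 3.909
Difference = 3.8115 − 3.909 = -0.0975

-0.10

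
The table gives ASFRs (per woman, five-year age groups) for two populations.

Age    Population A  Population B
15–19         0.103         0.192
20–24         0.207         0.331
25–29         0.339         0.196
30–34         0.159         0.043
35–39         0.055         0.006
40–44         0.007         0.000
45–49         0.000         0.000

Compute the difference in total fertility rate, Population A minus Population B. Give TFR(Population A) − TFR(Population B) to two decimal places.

0.51

Population A:
  Sum of ASFRs = 0.103 + 0.207 + 0.339 + 0.159 + 0.055 + 0.007 + 0.000 = 0.870
  TFR = 5 × 0.870 = 4.35
Population B:
  Sum of ASFRs = 0.192 + 0.331 + 0.196 + 0.043 + 0.006 + 0.000 + 0.000 = 0.768
  TFR = 5 × 0.768 = 3.84
Difference = 4.35 − 3.84 = 0.51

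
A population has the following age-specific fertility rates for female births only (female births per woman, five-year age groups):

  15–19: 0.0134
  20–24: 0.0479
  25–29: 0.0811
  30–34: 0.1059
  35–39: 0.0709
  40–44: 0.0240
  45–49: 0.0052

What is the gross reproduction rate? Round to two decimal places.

1.74

Sum of female ASFRs = 0.0134 + 0.0479 + 0.0811 + 0.1059 + 0.0709 + 0.0240 + 0.0052 = 0.3484
GRR = 5 × 0.3484 = 1.742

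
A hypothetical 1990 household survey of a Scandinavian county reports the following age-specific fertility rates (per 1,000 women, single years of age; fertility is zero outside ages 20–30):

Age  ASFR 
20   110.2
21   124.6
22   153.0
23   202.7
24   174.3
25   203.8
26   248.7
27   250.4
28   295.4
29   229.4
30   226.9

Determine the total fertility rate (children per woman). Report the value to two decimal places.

2.22

Sum of ASFRs = 110.2 + 124.6 + 153.0 + 202.7 + 174.3 + 203.8 + 248.7 + 250.4 + 295.4 + 229.4 + 226.9 = 2219.4
TFR = 2219.4 / 1000 = 2.2194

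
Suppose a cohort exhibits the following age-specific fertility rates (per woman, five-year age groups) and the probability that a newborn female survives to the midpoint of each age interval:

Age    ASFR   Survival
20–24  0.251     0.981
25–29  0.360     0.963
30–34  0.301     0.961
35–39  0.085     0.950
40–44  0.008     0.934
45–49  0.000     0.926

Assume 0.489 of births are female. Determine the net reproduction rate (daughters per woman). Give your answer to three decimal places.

2.373

Proportion female at birth = 0.489.
Survival-weighted fertility by age (5·fₓ·Sₓ):
  20–24: 5 × 0.251 × 0.981 = 1.23116
  25–29: 5 × 0.360 × 0.963 = 1.73340
  30–34: 5 × 0.301 × 0.961 = 1.44631
  35–39: 5 × 0.085 × 0.950 = 0.40375
  40–44: 5 × 0.008 × 0.934 = 0.03736
  45–49: 5 × 0.000 × 0.926 = 0.00000
Sum = 4.85198
NRR = 0.489 × 4.85198 = 2.37262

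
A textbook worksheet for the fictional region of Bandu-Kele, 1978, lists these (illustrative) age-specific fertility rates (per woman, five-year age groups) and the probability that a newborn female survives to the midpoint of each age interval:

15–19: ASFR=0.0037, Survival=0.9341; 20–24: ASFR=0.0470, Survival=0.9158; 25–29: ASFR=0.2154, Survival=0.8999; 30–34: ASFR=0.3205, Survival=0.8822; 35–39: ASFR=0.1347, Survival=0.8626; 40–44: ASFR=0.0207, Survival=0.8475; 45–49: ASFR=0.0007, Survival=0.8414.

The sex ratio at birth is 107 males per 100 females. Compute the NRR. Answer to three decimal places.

Proportion female at birth = 100 / (100 + 107) = 0.48309.
Survival-weighted fertility by age (5·fₓ·Sₓ):
  15–19: 5 × 0.0037 × 0.9341 = 0.01728
  20–24: 5 × 0.0470 × 0.9158 = 0.21521
  25–29: 5 × 0.2154 × 0.8999 = 0.96919
  30–34: 5 × 0.3205 × 0.8822 = 1.41373
  35–39: 5 × 0.1347 × 0.8626 = 0.58096
  40–44: 5 × 0.0207 × 0.8475 = 0.08772
  45–49: 5 × 0.0007 × 0.8414 = 0.00294
Sum = 3.28703
NRR = 0.48309 × 3.28703 = 1.58793

1.588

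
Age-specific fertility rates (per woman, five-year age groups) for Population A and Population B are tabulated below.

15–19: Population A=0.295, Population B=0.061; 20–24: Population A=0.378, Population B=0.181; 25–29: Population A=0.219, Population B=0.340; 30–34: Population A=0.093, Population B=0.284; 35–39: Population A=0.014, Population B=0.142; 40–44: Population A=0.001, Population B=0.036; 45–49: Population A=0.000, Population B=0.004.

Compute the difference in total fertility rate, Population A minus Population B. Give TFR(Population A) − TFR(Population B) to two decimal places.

Population A:
  Sum of ASFRs = 0.295 + 0.378 + 0.219 + 0.093 + 0.014 + 0.001 + 0.000 = 1.000
  TFR = 5 × 1.000 = 5
Population B:
  Sum of ASFRs = 0.061 + 0.181 + 0.340 + 0.284 + 0.142 + 0.036 + 0.004 = 1.048
  TFR = 5 × 1.048 = 5.24
Difference = 5 − 5.24 = -0.24

-0.24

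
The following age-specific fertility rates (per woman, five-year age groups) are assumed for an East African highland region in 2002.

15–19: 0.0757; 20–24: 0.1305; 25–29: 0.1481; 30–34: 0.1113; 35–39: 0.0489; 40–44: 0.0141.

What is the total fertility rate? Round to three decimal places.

2.643

Sum of ASFRs = 0.0757 + 0.1305 + 0.1481 + 0.1113 + 0.0489 + 0.0141 = 0.5286
TFR = 5 × 0.5286 = 2.643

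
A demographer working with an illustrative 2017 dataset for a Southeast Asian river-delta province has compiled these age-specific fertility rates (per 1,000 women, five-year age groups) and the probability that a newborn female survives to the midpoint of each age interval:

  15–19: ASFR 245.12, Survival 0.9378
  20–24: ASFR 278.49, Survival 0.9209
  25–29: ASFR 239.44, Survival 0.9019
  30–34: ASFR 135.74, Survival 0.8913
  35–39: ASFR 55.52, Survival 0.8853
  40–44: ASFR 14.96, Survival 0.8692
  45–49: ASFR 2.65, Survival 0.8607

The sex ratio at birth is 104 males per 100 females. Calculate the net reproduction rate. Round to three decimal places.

2.176

Proportion female at birth = 100 / (100 + 104) = 0.49020.
Weighting each age-specific rate by interval width and survival:
  15–19: 5 × 245.12/1000 × 0.9378 = 1.14937
  20–24: 5 × 278.49/1000 × 0.9209 = 1.28231
  25–29: 5 × 239.44/1000 × 0.9019 = 1.07975
  30–34: 5 × 135.74/1000 × 0.8913 = 0.60493
  35–39: 5 × 55.52/1000 × 0.8853 = 0.24576
  40–44: 5 × 14.96/1000 × 0.8692 = 0.06502
  45–49: 5 × 2.65/1000 × 0.8607 = 0.01140
Sum = 4.43854
NRR = 0.49020 × 4.43854 = 2.17577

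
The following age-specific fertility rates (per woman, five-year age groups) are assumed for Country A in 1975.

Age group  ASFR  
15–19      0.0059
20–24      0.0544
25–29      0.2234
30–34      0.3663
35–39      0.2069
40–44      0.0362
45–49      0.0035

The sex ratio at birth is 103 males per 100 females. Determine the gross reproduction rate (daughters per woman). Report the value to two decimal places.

2.21

Proportion female at birth = 100 / (100 + 103) = 0.49261.
Sum of ASFRs = 0.0059 + 0.0544 + 0.2234 + 0.3663 + 0.2069 + 0.0362 + 0.0035 = 0.8966
TFR = 5 × 0.8966 = 4.483
GRR = 0.49261 × 4.483 = 2.20837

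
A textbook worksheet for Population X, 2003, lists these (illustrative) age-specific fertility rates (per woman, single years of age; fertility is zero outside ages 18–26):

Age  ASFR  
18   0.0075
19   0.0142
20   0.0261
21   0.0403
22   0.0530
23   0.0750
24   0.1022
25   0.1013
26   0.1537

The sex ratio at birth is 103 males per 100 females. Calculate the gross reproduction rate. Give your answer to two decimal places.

Proportion female at birth = 100 / (100 + 103) = 0.49261.
Sum of ASFRs = 0.0075 + 0.0142 + 0.0261 + 0.0403 + 0.0530 + 0.0750 + 0.1022 + 0.1013 + 0.1537 = 0.5733
TFR = 0.5733
GRR = 0.49261 × 0.5733 = 0.28241

0.28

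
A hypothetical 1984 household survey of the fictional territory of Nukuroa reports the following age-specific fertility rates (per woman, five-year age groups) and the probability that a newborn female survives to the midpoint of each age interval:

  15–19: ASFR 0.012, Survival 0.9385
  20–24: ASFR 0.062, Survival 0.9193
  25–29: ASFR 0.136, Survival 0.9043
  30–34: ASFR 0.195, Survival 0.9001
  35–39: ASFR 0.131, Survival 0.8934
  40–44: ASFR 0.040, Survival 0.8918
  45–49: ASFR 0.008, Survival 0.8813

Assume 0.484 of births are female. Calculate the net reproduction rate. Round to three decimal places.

1.274

Proportion female at birth = 0.484.
Per-age-group product (5 × ASFR × survival probability):
  15–19: 5 × 0.012 × 0.9385 = 0.05631
  20–24: 5 × 0.062 × 0.9193 = 0.28498
  25–29: 5 × 0.136 × 0.9043 = 0.61492
  30–34: 5 × 0.195 × 0.9001 = 0.87760
  35–39: 5 × 0.131 × 0.8934 = 0.58518
  40–44: 5 × 0.040 × 0.8918 = 0.17836
  45–49: 5 × 0.008 × 0.8813 = 0.03525
Sum = 2.63260
NRR = 0.484 × 2.63260 = 1.27418
NRR > 1, so each generation more than replaces itself.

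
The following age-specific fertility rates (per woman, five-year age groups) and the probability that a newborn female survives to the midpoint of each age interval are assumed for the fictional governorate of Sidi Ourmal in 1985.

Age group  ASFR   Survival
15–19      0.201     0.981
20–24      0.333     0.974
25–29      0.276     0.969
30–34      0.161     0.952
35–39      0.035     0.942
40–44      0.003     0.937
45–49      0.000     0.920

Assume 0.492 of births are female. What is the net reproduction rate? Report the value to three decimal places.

Proportion female at birth = 0.492.
Survival-weighted fertility by age (5·fₓ·Sₓ):
  15–19: 5 × 0.201 × 0.981 = 0.98591
  20–24: 5 × 0.333 × 0.974 = 1.62171
  25–29: 5 × 0.276 × 0.969 = 1.33722
  30–34: 5 × 0.161 × 0.952 = 0.76636
  35–39: 5 × 0.035 × 0.942 = 0.16485
  40–44: 5 × 0.003 × 0.937 = 0.01406
  45–49: 5 × 0.000 × 0.920 = 0.00000
Sum = 4.89011
NRR = 0.492 × 4.89011 = 2.40593

2.406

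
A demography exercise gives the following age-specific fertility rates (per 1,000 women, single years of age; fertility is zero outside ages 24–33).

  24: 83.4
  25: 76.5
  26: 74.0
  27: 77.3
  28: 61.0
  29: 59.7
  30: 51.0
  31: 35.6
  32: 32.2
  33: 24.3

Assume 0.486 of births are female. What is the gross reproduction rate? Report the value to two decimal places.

Proportion female at birth = 0.486.
Sum of ASFRs = 83.4 + 76.5 + 74.0 + 77.3 + 61.0 + 59.7 + 51.0 + 35.6 + 32.2 + 24.3 = 575.0
TFR = 575.0 / 1000 = 0.575
GRR = 0.486 × 0.575 = 0.27945

0.28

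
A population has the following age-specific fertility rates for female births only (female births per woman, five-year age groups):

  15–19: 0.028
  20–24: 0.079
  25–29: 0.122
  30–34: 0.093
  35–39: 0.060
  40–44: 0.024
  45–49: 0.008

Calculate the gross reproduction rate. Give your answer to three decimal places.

2.070

Sum of female ASFRs = 0.028 + 0.079 + 0.122 + 0.093 + 0.060 + 0.024 + 0.008 = 0.414
GRR = 5 × 0.414 = 2.07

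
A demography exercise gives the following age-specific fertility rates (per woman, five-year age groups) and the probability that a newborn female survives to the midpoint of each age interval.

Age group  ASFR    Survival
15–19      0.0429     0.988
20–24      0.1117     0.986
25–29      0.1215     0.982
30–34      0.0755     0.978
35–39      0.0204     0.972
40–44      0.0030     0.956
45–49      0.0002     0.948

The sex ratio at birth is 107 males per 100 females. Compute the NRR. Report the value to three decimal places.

0.890

Proportion female at birth = 100 / (100 + 107) = 0.48309.
Each age group contributes 5 × ASFR × survival:
  15–19: 5 × 0.0429 × 0.988 = 0.21193
  20–24: 5 × 0.1117 × 0.986 = 0.55068
  25–29: 5 × 0.1215 × 0.982 = 0.59657
  30–34: 5 × 0.0755 × 0.978 = 0.36920
  35–39: 5 × 0.0204 × 0.972 = 0.09914
  40–44: 5 × 0.0030 × 0.956 = 0.01434
  45–49: 5 × 0.0002 × 0.948 = 0.00095
Sum = 1.84281
NRR = 0.48309 × 1.84281 = 0.89024
NRR < 1, so the cohort does not fully replace itself.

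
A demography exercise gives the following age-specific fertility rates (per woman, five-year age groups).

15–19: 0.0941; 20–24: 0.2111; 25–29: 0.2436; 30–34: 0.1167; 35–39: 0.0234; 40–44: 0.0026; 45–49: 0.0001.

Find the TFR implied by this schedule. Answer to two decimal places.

Sum of ASFRs = 0.0941 + 0.2111 + 0.2436 + 0.1167 + 0.0234 + 0.0026 + 0.0001 = 0.6916
TFR = 5 × 0.6916 = 3.458

3.46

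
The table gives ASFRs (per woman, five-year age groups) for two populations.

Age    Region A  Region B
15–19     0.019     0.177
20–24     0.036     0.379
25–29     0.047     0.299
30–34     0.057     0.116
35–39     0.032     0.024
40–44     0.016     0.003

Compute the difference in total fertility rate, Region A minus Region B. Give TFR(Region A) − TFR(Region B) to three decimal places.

-3.955

Region A:
  Sum of ASFRs = 0.019 + 0.036 + 0.047 + 0.057 + 0.032 + 0.016 = 0.207
  TFR = 5 × 0.207 = 1.035
Region B:
  Sum of ASFRs = 0.177 + 0.379 + 0.299 + 0.116 + 0.024 + 0.003 = 0.998
  TFR = 5 × 0.998 = 4.99
Difference = 1.035 − 4.99 = -3.955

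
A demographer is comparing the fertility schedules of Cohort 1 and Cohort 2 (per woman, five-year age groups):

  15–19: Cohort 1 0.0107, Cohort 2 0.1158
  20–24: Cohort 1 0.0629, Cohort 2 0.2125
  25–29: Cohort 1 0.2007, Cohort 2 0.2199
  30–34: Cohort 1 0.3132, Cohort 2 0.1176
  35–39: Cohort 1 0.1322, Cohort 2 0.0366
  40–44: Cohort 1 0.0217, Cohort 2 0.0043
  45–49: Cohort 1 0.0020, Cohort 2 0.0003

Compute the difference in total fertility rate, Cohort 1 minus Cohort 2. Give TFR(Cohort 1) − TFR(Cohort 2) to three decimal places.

0.182

Cohort 1:
  Sum of ASFRs = 0.0107 + 0.0629 + 0.2007 + 0.3132 + 0.1322 + 0.0217 + 0.0020 = 0.7434
  TFR = 5 × 0.7434 = 3.717
Cohort 2:
  Sum of ASFRs = 0.1158 + 0.2125 + 0.2199 + 0.1176 + 0.0366 + 0.0043 + 0.0003 = 0.7070
  TFR = 5 × 0.7070 = 3.535
Difference = 3.717 − 3.535 = 0.182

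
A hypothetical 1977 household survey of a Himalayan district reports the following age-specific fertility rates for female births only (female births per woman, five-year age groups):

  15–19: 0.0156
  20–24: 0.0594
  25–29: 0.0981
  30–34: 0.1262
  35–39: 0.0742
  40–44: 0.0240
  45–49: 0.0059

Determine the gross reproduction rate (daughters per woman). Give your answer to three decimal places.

Sum of female ASFRs = 0.0156 + 0.0594 + 0.0981 + 0.1262 + 0.0742 + 0.0240 + 0.0059 = 0.4034
GRR = 5 × 0.4034 = 2.017

2.017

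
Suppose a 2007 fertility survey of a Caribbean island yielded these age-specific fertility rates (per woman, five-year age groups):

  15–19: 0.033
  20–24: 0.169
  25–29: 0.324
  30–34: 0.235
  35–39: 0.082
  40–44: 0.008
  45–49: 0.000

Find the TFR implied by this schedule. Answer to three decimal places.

Sum of ASFRs = 0.033 + 0.169 + 0.324 + 0.235 + 0.082 + 0.008 + 0.000 = 0.851
TFR = 5 × 0.851 = 4.255

4.255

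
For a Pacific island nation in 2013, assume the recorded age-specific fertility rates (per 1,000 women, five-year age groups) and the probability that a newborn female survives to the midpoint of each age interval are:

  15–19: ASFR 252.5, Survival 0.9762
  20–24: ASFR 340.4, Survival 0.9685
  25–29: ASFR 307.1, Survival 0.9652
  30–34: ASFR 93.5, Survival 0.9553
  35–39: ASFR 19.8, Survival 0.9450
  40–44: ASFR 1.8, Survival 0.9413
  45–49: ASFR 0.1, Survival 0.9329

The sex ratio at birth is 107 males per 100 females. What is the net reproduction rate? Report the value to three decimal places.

2.373

Proportion female at birth = 100 / (100 + 107) = 0.48309.
Each age group contributes 5 × ASFR × survival:
  15–19: 5 × 252.5/1000 × 0.9762 = 1.23245
  20–24: 5 × 340.4/1000 × 0.9685 = 1.64839
  25–29: 5 × 307.1/1000 × 0.9652 = 1.48206
  30–34: 5 × 93.5/1000 × 0.9553 = 0.44660
  35–39: 5 × 19.8/1000 × 0.9450 = 0.09356
  40–44: 5 × 1.8/1000 × 0.9413 = 0.00847
  45–49: 5 × 0.1/1000 × 0.9329 = 0.00047
Sum = 4.91200
NRR = 0.48309 × 4.91200 = 2.37294
With NRR above 1 the population is above replacement fertility.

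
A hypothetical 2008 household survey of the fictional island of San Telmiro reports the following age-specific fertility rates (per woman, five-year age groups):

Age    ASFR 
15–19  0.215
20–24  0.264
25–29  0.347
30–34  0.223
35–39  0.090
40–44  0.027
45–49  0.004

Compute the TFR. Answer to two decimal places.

5.85

Sum of ASFRs = 0.215 + 0.264 + 0.347 + 0.223 + 0.090 + 0.027 + 0.004 = 1.170
TFR = 5 × 1.170 = 5.85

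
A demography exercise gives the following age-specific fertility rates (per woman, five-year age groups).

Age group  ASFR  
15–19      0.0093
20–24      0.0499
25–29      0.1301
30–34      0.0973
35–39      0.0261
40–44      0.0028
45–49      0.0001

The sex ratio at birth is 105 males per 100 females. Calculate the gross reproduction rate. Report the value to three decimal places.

0.770

Proportion female at birth = 100 / (100 + 105) = 0.48780.
Sum of ASFRs = 0.0093 + 0.0499 + 0.1301 + 0.0973 + 0.0261 + 0.0028 + 0.0001 = 0.3156
TFR = 5 × 0.3156 = 1.578
GRR = 0.48780 × 1.578 = 0.76975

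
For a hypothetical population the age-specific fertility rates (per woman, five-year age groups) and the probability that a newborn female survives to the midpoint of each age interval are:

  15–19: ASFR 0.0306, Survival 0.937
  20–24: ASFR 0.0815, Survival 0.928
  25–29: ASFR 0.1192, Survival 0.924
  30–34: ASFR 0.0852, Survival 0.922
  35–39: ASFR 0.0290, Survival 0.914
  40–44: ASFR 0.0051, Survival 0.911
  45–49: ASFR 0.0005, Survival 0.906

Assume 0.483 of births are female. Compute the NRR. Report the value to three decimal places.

Proportion female at birth = 0.483.
Per-age-group product (5 × ASFR × survival probability):
  15–19: 5 × 0.0306 × 0.937 = 0.14336
  20–24: 5 × 0.0815 × 0.928 = 0.37816
  25–29: 5 × 0.1192 × 0.924 = 0.55070
  30–34: 5 × 0.0852 × 0.922 = 0.39277
  35–39: 5 × 0.0290 × 0.914 = 0.13253
  40–44: 5 × 0.0051 × 0.911 = 0.02323
  45–49: 5 × 0.0005 × 0.906 = 0.00227
Sum = 1.62302
NRR = 0.483 × 1.62302 = 0.78392

0.784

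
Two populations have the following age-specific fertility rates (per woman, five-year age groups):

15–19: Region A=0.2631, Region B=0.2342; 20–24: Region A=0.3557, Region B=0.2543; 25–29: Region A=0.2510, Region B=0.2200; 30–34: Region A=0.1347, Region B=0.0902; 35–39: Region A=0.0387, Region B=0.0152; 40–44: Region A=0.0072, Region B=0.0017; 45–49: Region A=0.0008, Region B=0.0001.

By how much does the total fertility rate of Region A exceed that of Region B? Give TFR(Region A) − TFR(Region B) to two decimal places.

1.18

Region A:
  Sum of ASFRs = 0.2631 + 0.3557 + 0.2510 + 0.1347 + 0.0387 + 0.0072 + 0.0008 = 1.0512
  TFR = 5 × 1.0512 = 5.256
Region B:
  Sum of ASFRs = 0.2342 + 0.2543 + 0.2200 + 0.0902 + 0.0152 + 0.0017 + 0.0001 = 0.8157
  TFR = 5 × 0.8157 = 4.0785
Difference = 5.256 − 4.0785 = 1.1775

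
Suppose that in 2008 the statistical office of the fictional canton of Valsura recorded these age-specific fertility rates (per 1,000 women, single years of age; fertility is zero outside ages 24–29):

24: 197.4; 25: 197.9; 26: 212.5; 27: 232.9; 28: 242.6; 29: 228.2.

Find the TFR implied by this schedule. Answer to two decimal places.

Sum of ASFRs = 197.4 + 197.9 + 212.5 + 232.9 + 242.6 + 228.2 = 1311.5
TFR = 1311.5 / 1000 = 1.3115

1.31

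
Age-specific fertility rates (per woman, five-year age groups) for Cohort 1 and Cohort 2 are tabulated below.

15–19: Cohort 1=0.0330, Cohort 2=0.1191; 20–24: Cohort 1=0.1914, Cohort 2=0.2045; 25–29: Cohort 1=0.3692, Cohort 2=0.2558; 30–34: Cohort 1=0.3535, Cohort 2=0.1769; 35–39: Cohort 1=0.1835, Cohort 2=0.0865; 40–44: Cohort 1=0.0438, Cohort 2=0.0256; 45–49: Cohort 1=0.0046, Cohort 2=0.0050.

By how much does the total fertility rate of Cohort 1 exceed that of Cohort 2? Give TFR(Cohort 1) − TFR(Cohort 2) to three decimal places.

Cohort 1:
  Sum of ASFRs = 0.0330 + 0.1914 + 0.3692 + 0.3535 + 0.1835 + 0.0438 + 0.0046 = 1.1790
  TFR = 5 × 1.1790 = 5.895
Cohort 2:
  Sum of ASFRs = 0.1191 + 0.2045 + 0.2558 + 0.1769 + 0.0865 + 0.0256 + 0.0050 = 0.8734
  TFR = 5 × 0.8734 = 4.367
Difference = 5.895 − 4.367 = 1.528

1.528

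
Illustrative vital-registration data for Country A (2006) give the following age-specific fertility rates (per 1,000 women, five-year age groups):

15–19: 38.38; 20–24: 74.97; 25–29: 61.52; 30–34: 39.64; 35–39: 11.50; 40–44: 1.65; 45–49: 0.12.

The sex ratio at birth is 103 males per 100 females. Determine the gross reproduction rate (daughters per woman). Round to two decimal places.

0.56

Proportion female at birth = 100 / (100 + 103) = 0.49261.
Sum of ASFRs = 38.38 + 74.97 + 61.52 + 39.64 + 11.50 + 1.65 + 0.12 = 227.78
TFR = 5 × 227.78 / 1000 = 1.1389
GRR = 0.49261 × 1.1389 = 0.56103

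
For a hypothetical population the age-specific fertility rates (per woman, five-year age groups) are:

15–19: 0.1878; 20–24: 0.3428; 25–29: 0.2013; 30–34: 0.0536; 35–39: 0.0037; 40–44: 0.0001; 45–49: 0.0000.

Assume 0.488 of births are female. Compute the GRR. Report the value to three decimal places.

1.926

Proportion female at birth = 0.488.
Sum of ASFRs = 0.1878 + 0.3428 + 0.2013 + 0.0536 + 0.0037 + 0.0001 + 0.0000 = 0.7893
TFR = 5 × 0.7893 = 3.9465
GRR = 0.488 × 3.9465 = 1.92589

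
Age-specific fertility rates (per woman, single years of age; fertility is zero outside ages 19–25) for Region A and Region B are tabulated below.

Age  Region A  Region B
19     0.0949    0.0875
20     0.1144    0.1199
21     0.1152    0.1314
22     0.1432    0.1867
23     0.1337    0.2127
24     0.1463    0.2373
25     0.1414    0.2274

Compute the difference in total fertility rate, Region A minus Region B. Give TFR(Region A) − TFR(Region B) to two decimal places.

Region A:
  Sum of ASFRs = 0.0949 + 0.1144 + 0.1152 + 0.1432 + 0.1337 + 0.1463 + 0.1414 = 0.8891
  TFR = 0.8891
Region B:
  Sum of ASFRs = 0.0875 + 0.1199 + 0.1314 + 0.1867 + 0.2127 + 0.2373 + 0.2274 = 1.2029
  TFR = 1.2029
Difference = 0.8891 − 1.2029 = -0.3138

-0.31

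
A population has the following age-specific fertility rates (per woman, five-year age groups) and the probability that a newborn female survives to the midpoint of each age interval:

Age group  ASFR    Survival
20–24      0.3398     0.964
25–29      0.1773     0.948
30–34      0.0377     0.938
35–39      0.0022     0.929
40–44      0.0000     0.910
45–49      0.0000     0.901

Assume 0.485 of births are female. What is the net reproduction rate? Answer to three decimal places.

Proportion female at birth = 0.485.
Weighting each age-specific rate by interval width and survival:
  20–24: 5 × 0.3398 × 0.964 = 1.63784
  25–29: 5 × 0.1773 × 0.948 = 0.84040
  30–34: 5 × 0.0377 × 0.938 = 0.17681
  35–39: 5 × 0.0022 × 0.929 = 0.01022
  40–44: 5 × 0.0000 × 0.910 = 0.00000
  45–49: 5 × 0.0000 × 0.901 = 0.00000
Sum = 2.66527
NRR = 0.485 × 2.66527 = 1.29266

1.293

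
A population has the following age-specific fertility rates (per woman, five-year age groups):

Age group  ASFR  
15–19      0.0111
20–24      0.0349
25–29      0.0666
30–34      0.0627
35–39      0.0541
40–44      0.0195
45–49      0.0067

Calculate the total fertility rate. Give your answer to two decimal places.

1.28

Sum of ASFRs = 0.0111 + 0.0349 + 0.0666 + 0.0627 + 0.0541 + 0.0195 + 0.0067 = 0.2556
TFR = 5 × 0.2556 = 1.278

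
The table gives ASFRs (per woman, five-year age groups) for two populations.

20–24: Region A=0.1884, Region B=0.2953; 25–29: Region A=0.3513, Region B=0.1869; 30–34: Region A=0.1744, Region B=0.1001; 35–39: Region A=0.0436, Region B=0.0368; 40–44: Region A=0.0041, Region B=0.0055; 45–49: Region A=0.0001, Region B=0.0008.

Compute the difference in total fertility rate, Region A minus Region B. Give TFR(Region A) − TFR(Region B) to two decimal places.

Region A:
  Sum of ASFRs = 0.1884 + 0.3513 + 0.1744 + 0.0436 + 0.0041 + 0.0001 = 0.7619
  TFR = 5 × 0.7619 = 3.8095
Region B:
  Sum of ASFRs = 0.2953 + 0.1869 + 0.1001 + 0.0368 + 0.0055 + 0.0008 = 0.6254
  TFR = 5 × 0.6254 = 3.127
Difference = 3.8095 − 3.127 = 0.6825

0.68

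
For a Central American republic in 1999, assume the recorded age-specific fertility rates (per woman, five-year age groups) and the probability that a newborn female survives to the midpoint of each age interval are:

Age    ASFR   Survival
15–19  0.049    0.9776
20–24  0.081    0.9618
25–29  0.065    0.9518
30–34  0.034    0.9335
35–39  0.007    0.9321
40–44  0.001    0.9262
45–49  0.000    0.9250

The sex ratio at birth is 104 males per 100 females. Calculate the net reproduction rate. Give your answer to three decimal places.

0.556

Proportion female at birth = 100 / (100 + 104) = 0.49020.
Per-age-group product (5 × ASFR × survival probability):
  15–19: 5 × 0.049 × 0.9776 = 0.23951
  20–24: 5 × 0.081 × 0.9618 = 0.38953
  25–29: 5 × 0.065 × 0.9518 = 0.30934
  30–34: 5 × 0.034 × 0.9335 = 0.15870
  35–39: 5 × 0.007 × 0.9321 = 0.03262
  40–44: 5 × 0.001 × 0.9262 = 0.00463
  45–49: 5 × 0.000 × 0.9250 = 0.00000
Sum = 1.13433
NRR = 0.49020 × 1.13433 = 0.55605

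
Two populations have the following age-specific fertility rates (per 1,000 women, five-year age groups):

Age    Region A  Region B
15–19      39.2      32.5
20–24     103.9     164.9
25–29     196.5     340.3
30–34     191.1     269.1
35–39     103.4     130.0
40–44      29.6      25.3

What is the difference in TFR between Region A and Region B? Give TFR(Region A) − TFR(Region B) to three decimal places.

Region A:
  Sum of ASFRs = 39.2 + 103.9 + 196.5 + 191.1 + 103.4 + 29.6 = 663.7
  TFR = 5 × 663.7 / 1000 = 3.3185
Region B:
  Sum of ASFRs = 32.5 + 164.9 + 340.3 + 269.1 + 130.0 + 25.3 = 962.1
  TFR = 5 × 962.1 / 1000 = 4.8105
Difference = 3.3185 − 4.8105 = -1.492

-1.492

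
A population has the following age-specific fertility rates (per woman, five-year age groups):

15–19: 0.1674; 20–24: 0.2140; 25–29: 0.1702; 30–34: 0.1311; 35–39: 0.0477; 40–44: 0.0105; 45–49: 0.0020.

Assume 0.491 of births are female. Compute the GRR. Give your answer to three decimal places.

Proportion female at birth = 0.491.
Sum of ASFRs = 0.1674 + 0.2140 + 0.1702 + 0.1311 + 0.0477 + 0.0105 + 0.0020 = 0.7429
TFR = 5 × 0.7429 = 3.7145
GRR = 0.491 × 3.7145 = 1.82382

1.824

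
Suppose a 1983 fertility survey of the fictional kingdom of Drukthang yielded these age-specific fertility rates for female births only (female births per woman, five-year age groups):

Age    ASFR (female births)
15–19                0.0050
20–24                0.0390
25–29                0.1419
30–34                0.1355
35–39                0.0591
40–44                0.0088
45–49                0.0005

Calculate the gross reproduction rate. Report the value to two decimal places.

Sum of female ASFRs = 0.0050 + 0.0390 + 0.1419 + 0.1355 + 0.0591 + 0.0088 + 0.0005 = 0.3898
GRR = 5 × 0.3898 = 1.949

1.95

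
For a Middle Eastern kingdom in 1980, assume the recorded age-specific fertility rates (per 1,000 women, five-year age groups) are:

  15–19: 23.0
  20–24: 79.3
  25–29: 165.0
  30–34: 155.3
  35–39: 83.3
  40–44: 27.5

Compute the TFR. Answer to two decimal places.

Sum of ASFRs = 23.0 + 79.3 + 165.0 + 155.3 + 83.3 + 27.5 = 533.4
TFR = 5 × 533.4 / 1000 = 2.667

2.67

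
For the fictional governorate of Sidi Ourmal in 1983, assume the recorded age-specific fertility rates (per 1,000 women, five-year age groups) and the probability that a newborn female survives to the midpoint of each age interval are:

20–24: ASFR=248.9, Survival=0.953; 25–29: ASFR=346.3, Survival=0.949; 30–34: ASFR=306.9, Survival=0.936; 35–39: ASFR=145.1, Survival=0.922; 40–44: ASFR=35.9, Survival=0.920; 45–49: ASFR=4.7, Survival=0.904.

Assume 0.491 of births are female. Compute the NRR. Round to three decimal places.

2.514

Proportion female at birth = 0.491.
Per-age-group product (5 × ASFR × survival probability):
  20–24: 5 × 248.9/1000 × 0.953 = 1.18601
  25–29: 5 × 346.3/1000 × 0.949 = 1.64319
  30–34: 5 × 306.9/1000 × 0.936 = 1.43629
  35–39: 5 × 145.1/1000 × 0.922 = 0.66891
  40–44: 5 × 35.9/1000 × 0.920 = 0.16514
  45–49: 5 × 4.7/1000 × 0.904 = 0.02124
Sum = 5.12078
NRR = 0.491 × 5.12078 = 2.51430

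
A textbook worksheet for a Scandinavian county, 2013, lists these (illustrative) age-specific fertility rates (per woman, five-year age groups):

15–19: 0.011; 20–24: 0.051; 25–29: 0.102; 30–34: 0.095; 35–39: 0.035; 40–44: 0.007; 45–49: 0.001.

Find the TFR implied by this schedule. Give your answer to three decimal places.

Sum of ASFRs = 0.011 + 0.051 + 0.102 + 0.095 + 0.035 + 0.007 + 0.001 = 0.302
TFR = 5 × 0.302 = 1.51

1.510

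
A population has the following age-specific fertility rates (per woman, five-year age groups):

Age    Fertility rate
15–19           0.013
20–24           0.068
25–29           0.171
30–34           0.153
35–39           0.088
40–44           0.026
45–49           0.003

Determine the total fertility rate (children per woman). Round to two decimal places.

Sum of ASFRs = 0.013 + 0.068 + 0.171 + 0.153 + 0.088 + 0.026 + 0.003 = 0.522
TFR = 5 × 0.522 = 2.61

2.61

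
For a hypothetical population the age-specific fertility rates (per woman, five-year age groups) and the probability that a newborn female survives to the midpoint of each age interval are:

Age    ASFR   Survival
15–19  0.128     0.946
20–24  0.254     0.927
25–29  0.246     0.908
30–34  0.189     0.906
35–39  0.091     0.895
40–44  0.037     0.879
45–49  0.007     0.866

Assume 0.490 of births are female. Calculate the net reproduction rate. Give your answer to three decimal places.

2.134

Proportion female at birth = 0.490.
Survival-weighted fertility by age (5·fₓ·Sₓ):
  15–19: 5 × 0.128 × 0.946 = 0.60544
  20–24: 5 × 0.254 × 0.927 = 1.17729
  25–29: 5 × 0.246 × 0.908 = 1.11684
  30–34: 5 × 0.189 × 0.906 = 0.85617
  35–39: 5 × 0.091 × 0.895 = 0.40723
  40–44: 5 × 0.037 × 0.879 = 0.16262
  45–49: 5 × 0.007 × 0.866 = 0.03031
Sum = 4.35590
NRR = 0.490 × 4.35590 = 2.13439
With NRR above 1 the population is above replacement fertility.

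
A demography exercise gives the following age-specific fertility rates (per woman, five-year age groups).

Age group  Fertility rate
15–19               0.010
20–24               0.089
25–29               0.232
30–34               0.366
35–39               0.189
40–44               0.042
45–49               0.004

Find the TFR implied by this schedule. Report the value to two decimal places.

4.66

Sum of ASFRs = 0.010 + 0.089 + 0.232 + 0.366 + 0.189 + 0.042 + 0.004 = 0.932
TFR = 5 × 0.932 = 4.66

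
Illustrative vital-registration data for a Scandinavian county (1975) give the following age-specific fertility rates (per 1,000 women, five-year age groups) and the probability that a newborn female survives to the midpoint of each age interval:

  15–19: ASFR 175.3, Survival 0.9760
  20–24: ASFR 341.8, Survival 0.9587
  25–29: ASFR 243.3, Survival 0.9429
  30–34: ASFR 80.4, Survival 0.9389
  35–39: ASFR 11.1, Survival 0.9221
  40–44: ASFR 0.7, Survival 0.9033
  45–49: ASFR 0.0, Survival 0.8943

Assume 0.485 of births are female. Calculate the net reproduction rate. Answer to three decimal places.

Proportion female at birth = 0.485.
Per-age-group product (5 × ASFR × survival probability):
  15–19: 5 × 175.3/1000 × 0.9760 = 0.85546
  20–24: 5 × 341.8/1000 × 0.9587 = 1.63842
  25–29: 5 × 243.3/1000 × 0.9429 = 1.14704
  30–34: 5 × 80.4/1000 × 0.9389 = 0.37744
  35–39: 5 × 11.1/1000 × 0.9221 = 0.05118
  40–44: 5 × 0.7/1000 × 0.9033 = 0.00316
  45–49: 5 × 0.0/1000 × 0.8943 = 0.00000
Sum = 4.07270
NRR = 0.485 × 4.07270 = 1.97526
With NRR above 1 the population is above replacement fertility.

1.975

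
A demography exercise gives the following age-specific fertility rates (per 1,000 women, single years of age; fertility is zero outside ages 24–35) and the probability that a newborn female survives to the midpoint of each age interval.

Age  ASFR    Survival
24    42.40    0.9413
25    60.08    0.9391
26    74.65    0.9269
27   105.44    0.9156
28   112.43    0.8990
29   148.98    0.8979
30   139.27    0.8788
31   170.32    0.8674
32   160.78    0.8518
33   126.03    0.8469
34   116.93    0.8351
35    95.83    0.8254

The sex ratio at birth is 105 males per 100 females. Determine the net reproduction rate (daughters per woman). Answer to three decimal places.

0.579

Proportion female at birth = 100 / (100 + 105) = 0.48780.
Weighting each age-specific rate by interval width and survival:
  24: 1 × 42.40/1000 × 0.9413 = 0.03991
  25: 1 × 60.08/1000 × 0.9391 = 0.05642
  26: 1 × 74.65/1000 × 0.9269 = 0.06919
  27: 1 × 105.44/1000 × 0.9156 = 0.09654
  28: 1 × 112.43/1000 × 0.8990 = 0.10107
  29: 1 × 148.98/1000 × 0.8979 = 0.13377
  30: 1 × 139.27/1000 × 0.8788 = 0.12239
  31: 1 × 170.32/1000 × 0.8674 = 0.14774
  32: 1 × 160.78/1000 × 0.8518 = 0.13695
  33: 1 × 126.03/1000 × 0.8469 = 0.10673
  34: 1 × 116.93/1000 × 0.8351 = 0.09765
  35: 1 × 95.83/1000 × 0.8254 = 0.07910
Sum = 1.18746
NRR = 0.48780 × 1.18746 = 0.57924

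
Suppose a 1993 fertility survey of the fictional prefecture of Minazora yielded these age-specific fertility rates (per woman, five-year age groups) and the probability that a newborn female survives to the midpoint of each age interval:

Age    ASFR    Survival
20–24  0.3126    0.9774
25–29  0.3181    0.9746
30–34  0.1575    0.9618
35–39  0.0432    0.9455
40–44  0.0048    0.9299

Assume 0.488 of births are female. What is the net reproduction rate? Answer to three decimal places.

Proportion female at birth = 0.488.
Each age group contributes 5 × ASFR × survival:
  20–24: 5 × 0.3126 × 0.9774 = 1.52768
  25–29: 5 × 0.3181 × 0.9746 = 1.55010
  30–34: 5 × 0.1575 × 0.9618 = 0.75742
  35–39: 5 × 0.0432 × 0.9455 = 0.20423
  40–44: 5 × 0.0048 × 0.9299 = 0.02232
Sum = 4.06175
NRR = 0.488 × 4.06175 = 1.98213
An NRR exceeding 1 indicates intrinsic growth under these rates.

1.982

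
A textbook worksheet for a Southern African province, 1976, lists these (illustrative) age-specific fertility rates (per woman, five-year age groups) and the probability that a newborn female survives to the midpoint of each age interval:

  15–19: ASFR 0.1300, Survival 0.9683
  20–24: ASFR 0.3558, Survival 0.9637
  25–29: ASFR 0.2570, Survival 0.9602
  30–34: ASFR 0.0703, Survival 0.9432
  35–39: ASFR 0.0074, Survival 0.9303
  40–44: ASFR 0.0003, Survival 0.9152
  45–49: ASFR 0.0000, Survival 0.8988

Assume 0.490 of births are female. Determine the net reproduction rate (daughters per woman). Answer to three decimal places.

Proportion female at birth = 0.490.
Each age group contributes 5 × ASFR × survival:
  15–19: 5 × 0.1300 × 0.9683 = 0.62940
  20–24: 5 × 0.3558 × 0.9637 = 1.71442
  25–29: 5 × 0.2570 × 0.9602 = 1.23386
  30–34: 5 × 0.0703 × 0.9432 = 0.33153
  35–39: 5 × 0.0074 × 0.9303 = 0.03442
  40–44: 5 × 0.0003 × 0.9152 = 0.00137
  45–49: 5 × 0.0000 × 0.8988 = 0.00000
Sum = 3.94500
NRR = 0.490 × 3.94500 = 1.93305
An NRR exceeding 1 indicates intrinsic growth under these rates.

1.933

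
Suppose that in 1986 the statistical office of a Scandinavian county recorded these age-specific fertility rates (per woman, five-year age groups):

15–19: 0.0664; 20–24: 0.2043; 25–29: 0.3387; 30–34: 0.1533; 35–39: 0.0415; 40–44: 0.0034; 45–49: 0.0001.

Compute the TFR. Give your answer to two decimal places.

Sum of ASFRs = 0.0664 + 0.2043 + 0.3387 + 0.1533 + 0.0415 + 0.0034 + 0.0001 = 0.8077
TFR = 5 × 0.8077 = 4.0385

4.04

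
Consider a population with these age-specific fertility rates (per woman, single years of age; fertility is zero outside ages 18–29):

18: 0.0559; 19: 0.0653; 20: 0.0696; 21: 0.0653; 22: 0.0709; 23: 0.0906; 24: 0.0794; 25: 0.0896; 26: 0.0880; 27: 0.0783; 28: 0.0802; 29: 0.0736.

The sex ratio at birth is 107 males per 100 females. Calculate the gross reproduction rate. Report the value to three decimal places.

0.438

Proportion female at birth = 100 / (100 + 107) = 0.48309.
Sum of ASFRs = 0.0559 + 0.0653 + 0.0696 + 0.0653 + 0.0709 + 0.0906 + 0.0794 + 0.0896 + 0.0880 + 0.0783 + 0.0802 + 0.0736 = 0.9067
TFR = 0.9067
GRR = 0.48309 × 0.9067 = 0.43802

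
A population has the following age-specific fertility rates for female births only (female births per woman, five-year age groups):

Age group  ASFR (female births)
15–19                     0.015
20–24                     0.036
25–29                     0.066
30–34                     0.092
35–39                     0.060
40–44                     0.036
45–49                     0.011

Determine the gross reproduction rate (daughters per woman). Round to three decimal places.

1.580

Sum of female ASFRs = 0.015 + 0.036 + 0.066 + 0.092 + 0.060 + 0.036 + 0.011 = 0.316
GRR = 5 × 0.316 = 1.58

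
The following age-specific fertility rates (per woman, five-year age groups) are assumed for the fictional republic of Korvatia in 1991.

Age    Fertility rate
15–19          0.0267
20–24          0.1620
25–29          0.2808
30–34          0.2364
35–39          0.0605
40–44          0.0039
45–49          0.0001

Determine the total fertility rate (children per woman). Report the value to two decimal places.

3.85

Sum of ASFRs = 0.0267 + 0.1620 + 0.2808 + 0.2364 + 0.0605 + 0.0039 + 0.0001 = 0.7704
TFR = 5 × 0.7704 = 3.852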